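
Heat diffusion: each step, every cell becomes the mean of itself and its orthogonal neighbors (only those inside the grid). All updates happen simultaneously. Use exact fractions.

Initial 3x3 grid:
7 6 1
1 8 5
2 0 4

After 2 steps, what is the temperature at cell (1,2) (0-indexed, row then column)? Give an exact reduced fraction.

Answer: 31/8

Derivation:
Step 1: cell (1,2) = 9/2
Step 2: cell (1,2) = 31/8
Full grid after step 2:
  44/9 109/24 14/3
  85/24 22/5 31/8
  3 23/8 11/3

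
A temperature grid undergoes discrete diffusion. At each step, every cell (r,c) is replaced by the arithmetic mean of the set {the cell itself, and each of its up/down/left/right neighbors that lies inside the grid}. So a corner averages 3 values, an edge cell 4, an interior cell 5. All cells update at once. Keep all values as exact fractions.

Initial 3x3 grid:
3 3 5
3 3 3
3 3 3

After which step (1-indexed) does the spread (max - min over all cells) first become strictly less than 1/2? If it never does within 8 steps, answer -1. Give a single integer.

Step 1: max=11/3, min=3, spread=2/3
Step 2: max=32/9, min=3, spread=5/9
Step 3: max=365/108, min=3, spread=41/108
  -> spread < 1/2 first at step 3
Step 4: max=21571/6480, min=551/180, spread=347/1296
Step 5: max=1273337/388800, min=5557/1800, spread=2921/15552
Step 6: max=75812539/23328000, min=673483/216000, spread=24611/186624
Step 7: max=4517762033/1399680000, min=15236741/4860000, spread=207329/2239488
Step 8: max=269972352451/83980800000, min=816401599/259200000, spread=1746635/26873856

Answer: 3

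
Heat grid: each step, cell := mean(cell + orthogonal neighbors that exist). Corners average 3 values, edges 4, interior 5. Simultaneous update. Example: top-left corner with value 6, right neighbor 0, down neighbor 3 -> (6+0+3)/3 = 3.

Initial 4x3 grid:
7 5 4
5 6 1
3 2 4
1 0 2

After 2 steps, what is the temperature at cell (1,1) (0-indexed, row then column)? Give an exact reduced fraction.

Step 1: cell (1,1) = 19/5
Step 2: cell (1,1) = 213/50
Full grid after step 2:
  197/36 183/40 151/36
  131/30 213/50 197/60
  37/12 261/100 11/4
  16/9 91/48 11/6

Answer: 213/50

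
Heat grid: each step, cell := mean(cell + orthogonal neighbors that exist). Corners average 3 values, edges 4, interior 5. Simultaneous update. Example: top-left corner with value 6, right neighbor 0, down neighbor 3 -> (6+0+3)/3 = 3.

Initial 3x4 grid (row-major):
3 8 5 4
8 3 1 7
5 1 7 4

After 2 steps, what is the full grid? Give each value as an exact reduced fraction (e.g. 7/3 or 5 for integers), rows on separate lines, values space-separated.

After step 1:
  19/3 19/4 9/2 16/3
  19/4 21/5 23/5 4
  14/3 4 13/4 6
After step 2:
  95/18 1187/240 1151/240 83/18
  399/80 223/50 411/100 299/60
  161/36 967/240 357/80 53/12

Answer: 95/18 1187/240 1151/240 83/18
399/80 223/50 411/100 299/60
161/36 967/240 357/80 53/12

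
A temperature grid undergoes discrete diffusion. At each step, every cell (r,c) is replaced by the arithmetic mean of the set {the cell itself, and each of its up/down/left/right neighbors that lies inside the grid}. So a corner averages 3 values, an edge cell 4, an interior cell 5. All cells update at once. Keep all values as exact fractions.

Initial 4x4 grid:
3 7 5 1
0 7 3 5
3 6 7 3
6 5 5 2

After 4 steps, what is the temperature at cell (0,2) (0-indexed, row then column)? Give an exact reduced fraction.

Answer: 117299/27000

Derivation:
Step 1: cell (0,2) = 4
Step 2: cell (0,2) = 557/120
Step 3: cell (0,2) = 1903/450
Step 4: cell (0,2) = 117299/27000
Full grid after step 4:
  137713/32400 28987/6750 117299/27000 265273/64800
  461587/108000 81191/18000 782203/180000 911707/216000
  489827/108000 826921/180000 411799/90000 913451/216000
  11995/2592 1027219/216000 983291/216000 141829/32400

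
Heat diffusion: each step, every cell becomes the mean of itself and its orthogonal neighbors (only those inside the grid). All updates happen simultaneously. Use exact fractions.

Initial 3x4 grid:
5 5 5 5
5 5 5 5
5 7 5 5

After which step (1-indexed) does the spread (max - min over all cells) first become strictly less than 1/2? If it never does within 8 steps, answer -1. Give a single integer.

Step 1: max=17/3, min=5, spread=2/3
Step 2: max=331/60, min=5, spread=31/60
Step 3: max=2911/540, min=5, spread=211/540
  -> spread < 1/2 first at step 3
Step 4: max=286897/54000, min=4547/900, spread=14077/54000
Step 5: max=2570407/486000, min=273683/54000, spread=5363/24300
Step 6: max=76640809/14580000, min=152869/30000, spread=93859/583200
Step 7: max=4584274481/874800000, min=248336467/48600000, spread=4568723/34992000
Step 8: max=274220435629/52488000000, min=7471618889/1458000000, spread=8387449/83980800

Answer: 3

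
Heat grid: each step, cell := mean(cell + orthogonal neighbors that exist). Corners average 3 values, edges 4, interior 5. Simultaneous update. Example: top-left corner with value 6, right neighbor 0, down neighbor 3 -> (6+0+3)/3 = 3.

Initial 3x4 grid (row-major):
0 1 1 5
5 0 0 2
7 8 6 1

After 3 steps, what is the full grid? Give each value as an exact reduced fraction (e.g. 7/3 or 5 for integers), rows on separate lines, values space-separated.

After step 1:
  2 1/2 7/4 8/3
  3 14/5 9/5 2
  20/3 21/4 15/4 3
After step 2:
  11/6 141/80 403/240 77/36
  217/60 267/100 121/50 71/30
  179/36 277/60 69/20 35/12
After step 3:
  577/240 1589/800 14401/7200 4453/2160
  11783/3600 18103/6000 15103/6000 4429/1800
  2377/540 7069/1800 4021/1200 131/45

Answer: 577/240 1589/800 14401/7200 4453/2160
11783/3600 18103/6000 15103/6000 4429/1800
2377/540 7069/1800 4021/1200 131/45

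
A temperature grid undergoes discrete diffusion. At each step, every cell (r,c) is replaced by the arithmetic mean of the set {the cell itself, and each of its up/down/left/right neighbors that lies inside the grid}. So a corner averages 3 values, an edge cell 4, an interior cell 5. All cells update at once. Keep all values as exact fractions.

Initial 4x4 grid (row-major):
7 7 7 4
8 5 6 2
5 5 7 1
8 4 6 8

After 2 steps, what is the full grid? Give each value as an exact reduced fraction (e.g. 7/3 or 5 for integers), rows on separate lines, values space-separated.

Answer: 241/36 781/120 667/120 163/36
1577/240 591/100 517/100 1049/240
1417/240 573/100 527/100 71/16
215/36 343/60 11/2 21/4

Derivation:
After step 1:
  22/3 13/2 6 13/3
  25/4 31/5 27/5 13/4
  13/2 26/5 5 9/2
  17/3 23/4 25/4 5
After step 2:
  241/36 781/120 667/120 163/36
  1577/240 591/100 517/100 1049/240
  1417/240 573/100 527/100 71/16
  215/36 343/60 11/2 21/4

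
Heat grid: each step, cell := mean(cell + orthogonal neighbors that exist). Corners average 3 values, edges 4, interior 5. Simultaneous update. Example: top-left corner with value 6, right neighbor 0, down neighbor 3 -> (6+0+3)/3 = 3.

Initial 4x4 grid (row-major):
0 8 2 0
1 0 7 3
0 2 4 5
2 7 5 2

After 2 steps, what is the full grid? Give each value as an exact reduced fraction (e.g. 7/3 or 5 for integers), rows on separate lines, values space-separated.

After step 1:
  3 5/2 17/4 5/3
  1/4 18/5 16/5 15/4
  5/4 13/5 23/5 7/2
  3 4 9/2 4
After step 2:
  23/12 267/80 697/240 29/9
  81/40 243/100 97/25 727/240
  71/40 321/100 92/25 317/80
  11/4 141/40 171/40 4

Answer: 23/12 267/80 697/240 29/9
81/40 243/100 97/25 727/240
71/40 321/100 92/25 317/80
11/4 141/40 171/40 4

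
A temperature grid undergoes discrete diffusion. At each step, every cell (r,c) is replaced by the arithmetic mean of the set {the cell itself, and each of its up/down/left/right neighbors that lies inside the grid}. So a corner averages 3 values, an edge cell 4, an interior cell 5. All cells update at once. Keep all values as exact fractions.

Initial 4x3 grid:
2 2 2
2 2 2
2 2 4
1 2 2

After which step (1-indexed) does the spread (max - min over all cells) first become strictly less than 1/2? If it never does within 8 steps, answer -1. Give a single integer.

Step 1: max=8/3, min=5/3, spread=1
Step 2: max=151/60, min=31/18, spread=143/180
Step 3: max=4999/2160, min=13849/7200, spread=8443/21600
  -> spread < 1/2 first at step 3
Step 4: max=244379/108000, min=255443/129600, spread=189059/648000
Step 5: max=17110267/7776000, min=13106221/6480000, spread=6914009/38880000
Step 6: max=423401557/194400000, min=33216211/16200000, spread=992281/7776000
Step 7: max=60286337947/27993600000, min=24114458363/11664000000, spread=12058189379/139968000000
Step 8: max=1499357830867/699840000000, min=60582016583/29160000000, spread=363115463/5598720000

Answer: 3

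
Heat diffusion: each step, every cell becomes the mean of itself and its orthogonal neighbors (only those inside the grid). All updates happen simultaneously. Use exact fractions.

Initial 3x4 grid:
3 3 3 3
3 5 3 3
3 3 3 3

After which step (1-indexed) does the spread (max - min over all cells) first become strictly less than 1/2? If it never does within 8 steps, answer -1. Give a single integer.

Step 1: max=7/2, min=3, spread=1/2
Step 2: max=173/50, min=3, spread=23/50
  -> spread < 1/2 first at step 2
Step 3: max=8011/2400, min=613/200, spread=131/480
Step 4: max=71351/21600, min=11191/3600, spread=841/4320
Step 5: max=28462051/8640000, min=2253373/720000, spread=56863/345600
Step 6: max=254814341/77760000, min=20429543/6480000, spread=386393/3110400
Step 7: max=101705723131/31104000000, min=8196358813/2592000000, spread=26795339/248832000
Step 8: max=6082535714129/1866240000000, min=493646149667/155520000000, spread=254051069/2985984000

Answer: 2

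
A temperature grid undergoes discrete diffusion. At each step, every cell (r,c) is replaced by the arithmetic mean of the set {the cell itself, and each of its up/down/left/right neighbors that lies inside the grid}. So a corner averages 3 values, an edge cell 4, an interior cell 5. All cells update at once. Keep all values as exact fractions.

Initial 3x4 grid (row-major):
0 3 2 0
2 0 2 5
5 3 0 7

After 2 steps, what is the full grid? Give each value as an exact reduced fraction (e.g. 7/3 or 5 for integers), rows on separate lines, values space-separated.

After step 1:
  5/3 5/4 7/4 7/3
  7/4 2 9/5 7/2
  10/3 2 3 4
After step 2:
  14/9 5/3 107/60 91/36
  35/16 44/25 241/100 349/120
  85/36 31/12 27/10 7/2

Answer: 14/9 5/3 107/60 91/36
35/16 44/25 241/100 349/120
85/36 31/12 27/10 7/2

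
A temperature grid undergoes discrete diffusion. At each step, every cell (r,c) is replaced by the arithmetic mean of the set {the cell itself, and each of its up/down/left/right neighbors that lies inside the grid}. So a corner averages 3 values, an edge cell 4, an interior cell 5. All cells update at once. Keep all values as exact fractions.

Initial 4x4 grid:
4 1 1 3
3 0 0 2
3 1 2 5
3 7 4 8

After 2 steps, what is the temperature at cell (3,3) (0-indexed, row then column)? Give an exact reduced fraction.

Step 1: cell (3,3) = 17/3
Step 2: cell (3,3) = 91/18
Full grid after step 2:
  20/9 77/48 23/16 23/12
  13/6 43/25 163/100 39/16
  179/60 49/20 31/10 889/240
  127/36 239/60 64/15 91/18

Answer: 91/18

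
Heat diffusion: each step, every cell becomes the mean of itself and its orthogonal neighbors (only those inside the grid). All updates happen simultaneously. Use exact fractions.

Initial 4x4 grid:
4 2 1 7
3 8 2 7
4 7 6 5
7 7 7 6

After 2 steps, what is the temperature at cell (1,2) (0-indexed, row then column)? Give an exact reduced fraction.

Step 1: cell (1,2) = 24/5
Step 2: cell (1,2) = 457/100
Full grid after step 2:
  23/6 283/80 331/80 53/12
  87/20 241/50 457/100 421/80
  28/5 569/100 291/50 453/80
  73/12 259/40 249/40 37/6

Answer: 457/100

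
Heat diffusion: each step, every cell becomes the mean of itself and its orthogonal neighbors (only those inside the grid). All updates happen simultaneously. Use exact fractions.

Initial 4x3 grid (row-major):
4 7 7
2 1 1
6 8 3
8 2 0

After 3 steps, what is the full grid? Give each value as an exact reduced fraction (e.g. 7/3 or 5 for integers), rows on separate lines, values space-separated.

Answer: 2327/540 59731/14400 2981/720
30353/7200 6161/1500 1097/300
33353/7200 7783/2000 12539/3600
1987/432 9881/2400 709/216

Derivation:
After step 1:
  13/3 19/4 5
  13/4 19/5 3
  6 4 3
  16/3 9/2 5/3
After step 2:
  37/9 1073/240 17/4
  1043/240 94/25 37/10
  223/48 213/50 35/12
  95/18 31/8 55/18
After step 3:
  2327/540 59731/14400 2981/720
  30353/7200 6161/1500 1097/300
  33353/7200 7783/2000 12539/3600
  1987/432 9881/2400 709/216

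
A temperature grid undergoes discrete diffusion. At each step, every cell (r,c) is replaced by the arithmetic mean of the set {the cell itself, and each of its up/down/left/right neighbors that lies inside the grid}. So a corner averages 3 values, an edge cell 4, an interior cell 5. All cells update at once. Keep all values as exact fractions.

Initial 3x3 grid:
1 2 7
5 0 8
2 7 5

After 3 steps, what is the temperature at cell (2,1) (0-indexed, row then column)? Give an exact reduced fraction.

Step 1: cell (2,1) = 7/2
Step 2: cell (2,1) = 577/120
Step 3: cell (2,1) = 30119/7200
Full grid after step 3:
  3467/1080 25319/7200 4907/1080
  5711/1800 6289/1500 8261/1800
  4187/1080 30119/7200 5507/1080

Answer: 30119/7200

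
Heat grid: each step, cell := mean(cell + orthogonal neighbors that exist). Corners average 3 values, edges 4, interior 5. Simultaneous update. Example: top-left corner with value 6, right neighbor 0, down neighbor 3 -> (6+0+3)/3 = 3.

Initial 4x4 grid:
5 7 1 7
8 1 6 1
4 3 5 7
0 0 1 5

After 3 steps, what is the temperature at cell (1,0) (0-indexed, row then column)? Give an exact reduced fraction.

Answer: 29869/7200

Derivation:
Step 1: cell (1,0) = 9/2
Step 2: cell (1,0) = 239/48
Step 3: cell (1,0) = 29869/7200
Full grid after step 3:
  539/108 31159/7200 10669/2400 481/120
  29869/7200 1624/375 3831/1000 10529/2400
  965/288 2311/750 457/120 28403/7200
  1259/540 3751/1440 22163/7200 4177/1080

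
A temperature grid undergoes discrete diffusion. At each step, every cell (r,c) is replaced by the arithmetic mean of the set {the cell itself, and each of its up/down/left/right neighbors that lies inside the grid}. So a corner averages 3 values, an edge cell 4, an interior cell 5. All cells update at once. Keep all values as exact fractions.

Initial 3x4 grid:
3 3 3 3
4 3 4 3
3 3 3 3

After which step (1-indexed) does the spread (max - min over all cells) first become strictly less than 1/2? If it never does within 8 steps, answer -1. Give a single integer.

Answer: 1

Derivation:
Step 1: max=17/5, min=3, spread=2/5
  -> spread < 1/2 first at step 1
Step 2: max=799/240, min=249/80, spread=13/60
Step 3: max=3517/1080, min=1127/360, spread=17/135
Step 4: max=2805223/864000, min=906881/288000, spread=4229/43200
Step 5: max=25112693/7776000, min=8194771/2592000, spread=26419/388800
Step 6: max=10028952223/3110400000, min=3283960841/1036800000, spread=1770697/31104000
Step 7: max=90055100393/27993600000, min=29620261231/9331200000, spread=11943167/279936000
Step 8: max=35989893278263/11197440000000, min=11858973695921/3732480000000, spread=825944381/22394880000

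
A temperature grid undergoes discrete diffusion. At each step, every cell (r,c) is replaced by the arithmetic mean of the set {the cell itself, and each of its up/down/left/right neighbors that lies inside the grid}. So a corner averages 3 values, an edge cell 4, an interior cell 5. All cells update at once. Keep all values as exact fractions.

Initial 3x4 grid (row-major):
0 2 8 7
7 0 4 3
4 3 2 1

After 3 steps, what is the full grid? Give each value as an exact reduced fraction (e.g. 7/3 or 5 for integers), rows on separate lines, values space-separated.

After step 1:
  3 5/2 21/4 6
  11/4 16/5 17/5 15/4
  14/3 9/4 5/2 2
After step 2:
  11/4 279/80 343/80 5
  817/240 141/50 181/50 303/80
  29/9 757/240 203/80 11/4
After step 3:
  1157/360 2669/800 3279/800 523/120
  43907/14400 19783/6000 6821/2000 6063/1600
  3521/1080 21121/7200 7237/2400 121/40

Answer: 1157/360 2669/800 3279/800 523/120
43907/14400 19783/6000 6821/2000 6063/1600
3521/1080 21121/7200 7237/2400 121/40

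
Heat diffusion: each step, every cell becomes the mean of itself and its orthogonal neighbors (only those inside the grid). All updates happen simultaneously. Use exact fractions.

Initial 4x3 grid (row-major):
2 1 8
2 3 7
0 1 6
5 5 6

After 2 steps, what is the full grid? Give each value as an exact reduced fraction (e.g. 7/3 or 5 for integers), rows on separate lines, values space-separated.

After step 1:
  5/3 7/2 16/3
  7/4 14/5 6
  2 3 5
  10/3 17/4 17/3
After step 2:
  83/36 133/40 89/18
  493/240 341/100 287/60
  121/48 341/100 59/12
  115/36 65/16 179/36

Answer: 83/36 133/40 89/18
493/240 341/100 287/60
121/48 341/100 59/12
115/36 65/16 179/36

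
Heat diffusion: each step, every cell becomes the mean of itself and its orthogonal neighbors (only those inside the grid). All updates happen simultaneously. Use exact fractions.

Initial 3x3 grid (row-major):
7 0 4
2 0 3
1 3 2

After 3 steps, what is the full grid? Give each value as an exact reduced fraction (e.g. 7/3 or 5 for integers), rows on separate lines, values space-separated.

Answer: 1787/720 35047/14400 637/270
1829/800 1097/500 10699/4800
373/180 14761/7200 4531/2160

Derivation:
After step 1:
  3 11/4 7/3
  5/2 8/5 9/4
  2 3/2 8/3
After step 2:
  11/4 581/240 22/9
  91/40 53/25 177/80
  2 233/120 77/36
After step 3:
  1787/720 35047/14400 637/270
  1829/800 1097/500 10699/4800
  373/180 14761/7200 4531/2160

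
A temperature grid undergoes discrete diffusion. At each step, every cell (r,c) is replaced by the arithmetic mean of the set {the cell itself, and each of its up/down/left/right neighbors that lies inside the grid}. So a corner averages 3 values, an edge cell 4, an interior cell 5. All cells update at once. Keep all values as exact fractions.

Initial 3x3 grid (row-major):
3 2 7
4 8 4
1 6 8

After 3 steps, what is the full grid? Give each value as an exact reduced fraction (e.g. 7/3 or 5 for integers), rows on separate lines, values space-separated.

After step 1:
  3 5 13/3
  4 24/5 27/4
  11/3 23/4 6
After step 2:
  4 257/60 193/36
  58/15 263/50 1313/240
  161/36 1213/240 37/6
After step 3:
  81/20 8507/1800 10883/2160
  15839/3600 4787/1000 80131/14400
  9643/2160 75431/14400 2003/360

Answer: 81/20 8507/1800 10883/2160
15839/3600 4787/1000 80131/14400
9643/2160 75431/14400 2003/360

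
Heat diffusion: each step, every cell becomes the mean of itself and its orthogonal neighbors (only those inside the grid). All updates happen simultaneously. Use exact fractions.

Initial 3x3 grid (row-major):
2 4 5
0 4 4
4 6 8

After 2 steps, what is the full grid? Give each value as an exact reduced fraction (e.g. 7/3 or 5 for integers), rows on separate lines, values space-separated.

After step 1:
  2 15/4 13/3
  5/2 18/5 21/4
  10/3 11/2 6
After step 2:
  11/4 821/240 40/9
  343/120 103/25 1151/240
  34/9 553/120 67/12

Answer: 11/4 821/240 40/9
343/120 103/25 1151/240
34/9 553/120 67/12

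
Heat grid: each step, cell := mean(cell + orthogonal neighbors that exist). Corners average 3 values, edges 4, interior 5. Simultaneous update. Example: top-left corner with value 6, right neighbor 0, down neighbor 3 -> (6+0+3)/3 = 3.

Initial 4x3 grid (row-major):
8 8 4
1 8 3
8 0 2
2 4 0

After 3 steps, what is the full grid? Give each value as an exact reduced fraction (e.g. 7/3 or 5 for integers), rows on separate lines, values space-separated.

Answer: 295/54 20087/3600 347/72
9301/1800 13001/3000 5159/1200
6721/1800 2789/750 3289/1200
3827/1080 18859/7200 77/30

Derivation:
After step 1:
  17/3 7 5
  25/4 4 17/4
  11/4 22/5 5/4
  14/3 3/2 2
After step 2:
  227/36 65/12 65/12
  14/3 259/50 29/8
  271/60 139/50 119/40
  107/36 377/120 19/12
After step 3:
  295/54 20087/3600 347/72
  9301/1800 13001/3000 5159/1200
  6721/1800 2789/750 3289/1200
  3827/1080 18859/7200 77/30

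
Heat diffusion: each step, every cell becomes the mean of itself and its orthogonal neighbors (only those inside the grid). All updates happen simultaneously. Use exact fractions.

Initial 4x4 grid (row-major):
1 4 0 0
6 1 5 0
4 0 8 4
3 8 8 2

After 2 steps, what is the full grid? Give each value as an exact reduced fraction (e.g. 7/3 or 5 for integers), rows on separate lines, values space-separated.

Answer: 49/18 637/240 131/80 3/2
787/240 147/50 31/10 171/80
309/80 102/25 22/5 185/48
13/3 409/80 251/48 44/9

Derivation:
After step 1:
  11/3 3/2 9/4 0
  3 16/5 14/5 9/4
  13/4 21/5 5 7/2
  5 19/4 13/2 14/3
After step 2:
  49/18 637/240 131/80 3/2
  787/240 147/50 31/10 171/80
  309/80 102/25 22/5 185/48
  13/3 409/80 251/48 44/9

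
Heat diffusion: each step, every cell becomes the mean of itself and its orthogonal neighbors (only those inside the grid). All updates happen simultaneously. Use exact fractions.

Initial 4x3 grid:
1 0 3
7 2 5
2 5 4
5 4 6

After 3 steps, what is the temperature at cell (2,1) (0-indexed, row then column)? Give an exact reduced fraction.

Answer: 23351/6000

Derivation:
Step 1: cell (2,1) = 17/5
Step 2: cell (2,1) = 439/100
Step 3: cell (2,1) = 23351/6000
Full grid after step 3:
  6193/2160 19157/7200 403/135
  22837/7200 20861/6000 12131/3600
  29017/7200 23351/6000 7723/1800
  8899/2160 16141/3600 4757/1080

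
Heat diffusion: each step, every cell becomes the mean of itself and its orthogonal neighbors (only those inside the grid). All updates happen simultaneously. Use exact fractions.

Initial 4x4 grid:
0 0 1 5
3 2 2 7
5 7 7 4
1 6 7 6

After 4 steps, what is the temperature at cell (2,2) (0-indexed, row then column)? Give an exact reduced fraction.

Answer: 35029/7200

Derivation:
Step 1: cell (2,2) = 27/5
Step 2: cell (2,2) = 271/50
Step 3: cell (2,2) = 29743/6000
Step 4: cell (2,2) = 35029/7200
Full grid after step 4:
  1969/864 20213/8000 685631/216000 47179/12960
  104591/36000 65749/20000 692321/180000 466963/108000
  140927/36000 51367/12000 35029/7200 550691/108000
  96757/21600 353369/72000 1149427/216000 361051/64800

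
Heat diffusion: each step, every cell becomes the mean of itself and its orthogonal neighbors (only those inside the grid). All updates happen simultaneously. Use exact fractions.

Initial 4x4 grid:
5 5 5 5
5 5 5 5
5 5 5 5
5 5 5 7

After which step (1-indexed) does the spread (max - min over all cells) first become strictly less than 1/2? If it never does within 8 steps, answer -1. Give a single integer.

Answer: 3

Derivation:
Step 1: max=17/3, min=5, spread=2/3
Step 2: max=50/9, min=5, spread=5/9
Step 3: max=581/108, min=5, spread=41/108
  -> spread < 1/2 first at step 3
Step 4: max=17243/3240, min=5, spread=1043/3240
Step 5: max=511553/97200, min=5, spread=25553/97200
Step 6: max=15251459/2916000, min=45079/9000, spread=645863/2916000
Step 7: max=455041691/87480000, min=300971/60000, spread=16225973/87480000
Step 8: max=13599477983/2624400000, min=135701/27000, spread=409340783/2624400000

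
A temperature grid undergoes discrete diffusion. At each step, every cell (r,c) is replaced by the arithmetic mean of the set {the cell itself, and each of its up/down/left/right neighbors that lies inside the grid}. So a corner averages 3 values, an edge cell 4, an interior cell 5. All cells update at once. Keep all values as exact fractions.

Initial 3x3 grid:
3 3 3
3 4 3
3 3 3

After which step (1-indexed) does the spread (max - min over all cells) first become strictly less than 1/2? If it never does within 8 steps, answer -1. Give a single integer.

Answer: 1

Derivation:
Step 1: max=13/4, min=3, spread=1/4
  -> spread < 1/2 first at step 1
Step 2: max=81/25, min=249/80, spread=51/400
Step 3: max=15223/4800, min=1127/360, spread=589/14400
Step 4: max=94943/30000, min=905081/288000, spread=31859/1440000
Step 5: max=54531607/17280000, min=5664721/1800000, spread=751427/86400000
Step 6: max=340634687/108000000, min=3265463129/1036800000, spread=23149331/5184000000
Step 7: max=196106654263/62208000000, min=20414931889/6480000000, spread=616540643/311040000000
Step 8: max=1225512453983/388800000000, min=11761372008761/3732480000000, spread=17737747379/18662400000000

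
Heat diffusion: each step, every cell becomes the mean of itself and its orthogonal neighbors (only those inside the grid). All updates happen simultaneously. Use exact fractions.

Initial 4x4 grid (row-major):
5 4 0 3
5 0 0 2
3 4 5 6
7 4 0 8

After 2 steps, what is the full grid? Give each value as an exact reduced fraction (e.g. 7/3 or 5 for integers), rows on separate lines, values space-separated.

After step 1:
  14/3 9/4 7/4 5/3
  13/4 13/5 7/5 11/4
  19/4 16/5 3 21/4
  14/3 15/4 17/4 14/3
After step 2:
  61/18 169/60 53/30 37/18
  229/60 127/50 23/10 83/30
  119/30 173/50 171/50 47/12
  79/18 119/30 47/12 85/18

Answer: 61/18 169/60 53/30 37/18
229/60 127/50 23/10 83/30
119/30 173/50 171/50 47/12
79/18 119/30 47/12 85/18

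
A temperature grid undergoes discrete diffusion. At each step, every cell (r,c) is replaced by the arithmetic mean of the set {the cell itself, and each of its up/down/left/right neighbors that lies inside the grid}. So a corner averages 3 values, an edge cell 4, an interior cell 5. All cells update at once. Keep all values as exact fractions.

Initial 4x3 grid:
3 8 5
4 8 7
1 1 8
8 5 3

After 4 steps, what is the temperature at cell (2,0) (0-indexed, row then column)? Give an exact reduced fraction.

Answer: 247681/54000

Derivation:
Step 1: cell (2,0) = 7/2
Step 2: cell (2,0) = 503/120
Step 3: cell (2,0) = 1957/450
Step 4: cell (2,0) = 247681/54000
Full grid after step 4:
  28091/5400 1199209/216000 381967/64800
  87827/18000 953047/180000 1211299/216000
  247681/54000 580873/120000 1127099/216000
  571919/129600 1347937/288000 634969/129600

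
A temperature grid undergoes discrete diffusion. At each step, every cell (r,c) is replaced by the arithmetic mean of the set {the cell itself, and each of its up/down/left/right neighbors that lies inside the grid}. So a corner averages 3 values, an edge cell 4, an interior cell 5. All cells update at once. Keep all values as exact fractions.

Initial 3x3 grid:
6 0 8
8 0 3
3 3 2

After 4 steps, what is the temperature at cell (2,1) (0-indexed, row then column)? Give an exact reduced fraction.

Answer: 352039/108000

Derivation:
Step 1: cell (2,1) = 2
Step 2: cell (2,1) = 91/30
Step 3: cell (2,1) = 1403/450
Step 4: cell (2,1) = 352039/108000
Full grid after step 4:
  489461/129600 1554031/432000 436661/129600
  3179687/864000 305711/90000 2771687/864000
  452111/129600 352039/108000 394511/129600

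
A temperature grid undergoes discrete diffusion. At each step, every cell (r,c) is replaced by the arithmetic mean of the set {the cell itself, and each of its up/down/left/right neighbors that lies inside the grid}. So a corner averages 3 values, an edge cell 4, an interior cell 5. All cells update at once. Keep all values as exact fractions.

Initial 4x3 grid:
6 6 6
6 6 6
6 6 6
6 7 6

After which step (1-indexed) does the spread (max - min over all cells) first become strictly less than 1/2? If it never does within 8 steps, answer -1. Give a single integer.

Answer: 1

Derivation:
Step 1: max=19/3, min=6, spread=1/3
  -> spread < 1/2 first at step 1
Step 2: max=1507/240, min=6, spread=67/240
Step 3: max=13397/2160, min=6, spread=437/2160
Step 4: max=5341531/864000, min=6009/1000, spread=29951/172800
Step 5: max=47871821/7776000, min=20329/3375, spread=206761/1555200
Step 6: max=19118595571/3110400000, min=32565671/5400000, spread=14430763/124416000
Step 7: max=1144851741689/186624000000, min=2609652727/432000000, spread=139854109/1492992000
Step 8: max=68607111890251/11197440000000, min=235131228977/38880000000, spread=7114543559/89579520000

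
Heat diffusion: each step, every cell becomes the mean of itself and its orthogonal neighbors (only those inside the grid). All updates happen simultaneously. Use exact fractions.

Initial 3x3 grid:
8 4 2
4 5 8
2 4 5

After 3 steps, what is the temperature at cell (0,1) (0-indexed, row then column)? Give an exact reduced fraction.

Answer: 1551/320

Derivation:
Step 1: cell (0,1) = 19/4
Step 2: cell (0,1) = 79/16
Step 3: cell (0,1) = 1551/320
Full grid after step 3:
  1043/216 1551/320 2135/432
  13159/2880 953/200 1753/360
  1891/432 1087/240 521/108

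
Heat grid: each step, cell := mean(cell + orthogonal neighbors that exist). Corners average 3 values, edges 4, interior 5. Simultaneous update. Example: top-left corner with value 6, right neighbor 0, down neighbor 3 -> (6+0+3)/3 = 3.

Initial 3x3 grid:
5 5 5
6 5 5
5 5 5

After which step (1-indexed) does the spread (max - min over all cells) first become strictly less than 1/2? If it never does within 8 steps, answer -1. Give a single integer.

Answer: 1

Derivation:
Step 1: max=16/3, min=5, spread=1/3
  -> spread < 1/2 first at step 1
Step 2: max=1267/240, min=5, spread=67/240
Step 3: max=11237/2160, min=1007/200, spread=1807/10800
Step 4: max=4477963/864000, min=27361/5400, spread=33401/288000
Step 5: max=40109933/7776000, min=2743391/540000, spread=3025513/38880000
Step 6: max=16016926867/3110400000, min=146755949/28800000, spread=53531/995328
Step 7: max=959152925849/186624000000, min=39671116051/7776000000, spread=450953/11943936
Step 8: max=57496103560603/11197440000000, min=4766608610519/933120000000, spread=3799043/143327232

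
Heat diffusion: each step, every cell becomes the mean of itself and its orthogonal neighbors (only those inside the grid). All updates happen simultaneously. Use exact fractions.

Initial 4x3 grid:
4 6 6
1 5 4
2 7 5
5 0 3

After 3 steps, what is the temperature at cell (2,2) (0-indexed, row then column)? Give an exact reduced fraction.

Step 1: cell (2,2) = 19/4
Step 2: cell (2,2) = 973/240
Step 3: cell (2,2) = 30289/7200
Full grid after step 3:
  2239/540 21851/4800 2669/540
  27499/7200 8739/2000 33299/7200
  25889/7200 7549/2000 30289/7200
  3469/1080 5707/1600 3929/1080

Answer: 30289/7200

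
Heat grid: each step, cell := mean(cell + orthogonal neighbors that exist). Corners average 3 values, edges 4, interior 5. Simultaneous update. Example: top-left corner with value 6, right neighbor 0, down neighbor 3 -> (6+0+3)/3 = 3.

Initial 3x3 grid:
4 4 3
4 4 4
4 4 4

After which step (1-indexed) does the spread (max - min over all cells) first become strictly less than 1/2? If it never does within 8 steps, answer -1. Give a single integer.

Answer: 1

Derivation:
Step 1: max=4, min=11/3, spread=1/3
  -> spread < 1/2 first at step 1
Step 2: max=4, min=67/18, spread=5/18
Step 3: max=4, min=823/216, spread=41/216
Step 4: max=1429/360, min=49709/12960, spread=347/2592
Step 5: max=14243/3600, min=3003463/777600, spread=2921/31104
Step 6: max=1702517/432000, min=180795461/46656000, spread=24611/373248
Step 7: max=38223259/9720000, min=10878717967/2799360000, spread=207329/4478976
Step 8: max=2034798401/518400000, min=653816447549/167961600000, spread=1746635/53747712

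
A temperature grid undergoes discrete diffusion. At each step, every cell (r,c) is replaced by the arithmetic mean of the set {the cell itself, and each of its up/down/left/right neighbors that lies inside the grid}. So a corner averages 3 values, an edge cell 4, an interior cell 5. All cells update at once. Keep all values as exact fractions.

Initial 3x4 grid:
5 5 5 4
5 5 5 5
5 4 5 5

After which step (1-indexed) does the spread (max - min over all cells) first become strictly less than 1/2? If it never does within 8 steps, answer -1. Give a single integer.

Answer: 1

Derivation:
Step 1: max=5, min=14/3, spread=1/3
  -> spread < 1/2 first at step 1
Step 2: max=5, min=85/18, spread=5/18
Step 3: max=3541/720, min=5189/1080, spread=49/432
Step 4: max=106031/21600, min=623531/129600, spread=2531/25920
Step 5: max=1054609/216000, min=250086911/51840000, spread=3019249/51840000
Step 6: max=94800949/19440000, min=250323289/51840000, spread=297509/6220800
Step 7: max=1419314479/291600000, min=901963200791/186624000000, spread=6398065769/186624000000
Step 8: max=56730621049/11664000000, min=2706622535227/559872000000, spread=131578201/4478976000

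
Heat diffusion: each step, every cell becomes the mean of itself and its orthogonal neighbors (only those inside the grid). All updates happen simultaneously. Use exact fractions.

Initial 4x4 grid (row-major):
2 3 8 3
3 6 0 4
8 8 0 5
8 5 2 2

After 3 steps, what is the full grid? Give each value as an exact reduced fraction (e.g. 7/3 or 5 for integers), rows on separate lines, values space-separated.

Answer: 1775/432 5939/1440 3039/800 349/90
3433/720 5081/1200 478/125 8267/2400
6599/1200 4791/1000 1459/400 1511/480
703/120 251/50 11/3 437/144

Derivation:
After step 1:
  8/3 19/4 7/2 5
  19/4 4 18/5 3
  27/4 27/5 3 11/4
  7 23/4 9/4 3
After step 2:
  73/18 179/48 337/80 23/6
  109/24 9/2 171/50 287/80
  239/40 249/50 17/5 47/16
  13/2 51/10 7/2 8/3
After step 3:
  1775/432 5939/1440 3039/800 349/90
  3433/720 5081/1200 478/125 8267/2400
  6599/1200 4791/1000 1459/400 1511/480
  703/120 251/50 11/3 437/144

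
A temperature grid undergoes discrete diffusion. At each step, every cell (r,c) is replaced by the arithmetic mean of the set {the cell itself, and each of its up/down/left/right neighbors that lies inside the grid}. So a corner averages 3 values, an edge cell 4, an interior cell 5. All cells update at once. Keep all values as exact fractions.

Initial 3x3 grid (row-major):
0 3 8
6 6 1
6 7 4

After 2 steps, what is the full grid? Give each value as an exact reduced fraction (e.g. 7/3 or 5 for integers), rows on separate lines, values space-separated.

Answer: 47/12 317/80 13/3
553/120 477/100 347/80
199/36 1241/240 29/6

Derivation:
After step 1:
  3 17/4 4
  9/2 23/5 19/4
  19/3 23/4 4
After step 2:
  47/12 317/80 13/3
  553/120 477/100 347/80
  199/36 1241/240 29/6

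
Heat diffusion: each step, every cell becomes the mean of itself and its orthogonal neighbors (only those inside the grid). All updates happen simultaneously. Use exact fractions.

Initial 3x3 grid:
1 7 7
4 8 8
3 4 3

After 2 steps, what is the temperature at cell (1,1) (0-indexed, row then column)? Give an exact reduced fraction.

Answer: 539/100

Derivation:
Step 1: cell (1,1) = 31/5
Step 2: cell (1,1) = 539/100
Full grid after step 2:
  55/12 1397/240 235/36
  67/15 539/100 751/120
  73/18 581/120 16/3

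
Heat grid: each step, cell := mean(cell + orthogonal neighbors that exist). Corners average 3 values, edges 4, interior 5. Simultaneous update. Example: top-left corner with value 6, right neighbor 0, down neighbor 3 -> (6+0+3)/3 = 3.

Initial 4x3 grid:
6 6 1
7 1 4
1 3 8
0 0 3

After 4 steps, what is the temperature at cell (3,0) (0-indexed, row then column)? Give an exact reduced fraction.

Answer: 156713/64800

Derivation:
Step 1: cell (3,0) = 1/3
Step 2: cell (3,0) = 55/36
Step 3: cell (3,0) = 266/135
Step 4: cell (3,0) = 156713/64800
Full grid after step 4:
  260753/64800 584809/144000 251353/64800
  397843/108000 217031/60000 201859/54000
  306763/108000 62077/20000 175069/54000
  156713/64800 123523/48000 191713/64800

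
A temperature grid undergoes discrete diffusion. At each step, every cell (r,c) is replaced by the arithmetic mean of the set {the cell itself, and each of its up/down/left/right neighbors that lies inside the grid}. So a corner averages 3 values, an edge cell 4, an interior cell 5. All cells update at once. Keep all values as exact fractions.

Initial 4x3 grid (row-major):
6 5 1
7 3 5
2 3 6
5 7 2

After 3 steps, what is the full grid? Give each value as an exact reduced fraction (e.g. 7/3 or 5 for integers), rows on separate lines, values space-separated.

Answer: 1691/360 61691/14400 4403/1080
10891/2400 26119/6000 29023/7200
32203/7200 25909/6000 10151/2400
1199/270 63341/14400 791/180

Derivation:
After step 1:
  6 15/4 11/3
  9/2 23/5 15/4
  17/4 21/5 4
  14/3 17/4 5
After step 2:
  19/4 1081/240 67/18
  387/80 104/25 961/240
  1057/240 213/50 339/80
  79/18 1087/240 53/12
After step 3:
  1691/360 61691/14400 4403/1080
  10891/2400 26119/6000 29023/7200
  32203/7200 25909/6000 10151/2400
  1199/270 63341/14400 791/180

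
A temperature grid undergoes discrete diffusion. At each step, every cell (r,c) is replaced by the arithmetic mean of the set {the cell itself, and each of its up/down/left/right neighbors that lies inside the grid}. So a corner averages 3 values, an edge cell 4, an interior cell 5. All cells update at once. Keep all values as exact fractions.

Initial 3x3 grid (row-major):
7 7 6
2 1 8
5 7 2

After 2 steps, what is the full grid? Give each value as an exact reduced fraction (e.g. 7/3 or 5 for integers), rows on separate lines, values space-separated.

After step 1:
  16/3 21/4 7
  15/4 5 17/4
  14/3 15/4 17/3
After step 2:
  43/9 271/48 11/2
  75/16 22/5 263/48
  73/18 229/48 41/9

Answer: 43/9 271/48 11/2
75/16 22/5 263/48
73/18 229/48 41/9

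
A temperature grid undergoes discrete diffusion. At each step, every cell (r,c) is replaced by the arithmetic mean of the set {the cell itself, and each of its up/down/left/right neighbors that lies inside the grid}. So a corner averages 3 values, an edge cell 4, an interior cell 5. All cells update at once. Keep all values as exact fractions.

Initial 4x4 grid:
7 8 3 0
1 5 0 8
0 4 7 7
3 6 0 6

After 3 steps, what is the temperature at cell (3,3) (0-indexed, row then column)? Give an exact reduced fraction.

Answer: 10091/2160

Derivation:
Step 1: cell (3,3) = 13/3
Step 2: cell (3,3) = 193/36
Step 3: cell (3,3) = 10091/2160
Full grid after step 3:
  9131/2160 15883/3600 14039/3600 8881/2160
  28451/7200 4621/1200 5231/1200 29653/7200
  7697/2400 7829/2000 4933/1200 35381/7200
  781/240 2093/600 8129/1800 10091/2160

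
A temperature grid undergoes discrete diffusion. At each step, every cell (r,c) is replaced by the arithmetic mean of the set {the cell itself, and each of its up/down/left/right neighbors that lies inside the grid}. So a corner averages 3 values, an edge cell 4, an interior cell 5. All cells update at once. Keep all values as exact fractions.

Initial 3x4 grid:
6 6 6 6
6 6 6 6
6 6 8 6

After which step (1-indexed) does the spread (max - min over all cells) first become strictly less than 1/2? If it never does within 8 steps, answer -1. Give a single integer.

Step 1: max=20/3, min=6, spread=2/3
Step 2: max=391/60, min=6, spread=31/60
Step 3: max=3451/540, min=6, spread=211/540
  -> spread < 1/2 first at step 3
Step 4: max=340897/54000, min=5447/900, spread=14077/54000
Step 5: max=3056407/486000, min=327683/54000, spread=5363/24300
Step 6: max=91220809/14580000, min=182869/30000, spread=93859/583200
Step 7: max=5459074481/874800000, min=296936467/48600000, spread=4568723/34992000
Step 8: max=326708435629/52488000000, min=8929618889/1458000000, spread=8387449/83980800

Answer: 3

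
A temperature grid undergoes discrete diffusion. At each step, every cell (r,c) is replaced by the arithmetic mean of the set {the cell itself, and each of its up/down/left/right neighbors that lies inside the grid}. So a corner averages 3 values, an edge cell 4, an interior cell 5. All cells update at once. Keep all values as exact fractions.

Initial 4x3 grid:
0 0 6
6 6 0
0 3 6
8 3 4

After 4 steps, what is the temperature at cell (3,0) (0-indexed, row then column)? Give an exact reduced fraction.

Answer: 124703/32400

Derivation:
Step 1: cell (3,0) = 11/3
Step 2: cell (3,0) = 149/36
Step 3: cell (3,0) = 8491/2160
Step 4: cell (3,0) = 124703/32400
Full grid after step 4:
  63907/21600 106297/36000 67057/21600
  229559/72000 49433/15000 79603/24000
  783337/216000 219007/60000 803087/216000
  124703/32400 563153/144000 63089/16200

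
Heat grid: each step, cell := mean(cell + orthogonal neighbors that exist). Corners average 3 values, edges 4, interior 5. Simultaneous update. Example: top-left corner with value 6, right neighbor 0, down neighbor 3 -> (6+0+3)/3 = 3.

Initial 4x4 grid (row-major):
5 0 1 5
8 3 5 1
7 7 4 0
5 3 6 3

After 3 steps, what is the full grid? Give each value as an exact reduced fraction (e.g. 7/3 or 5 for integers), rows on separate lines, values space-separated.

Answer: 4663/1080 12751/3600 10879/3600 5483/2160
2147/450 12901/3000 773/240 20843/7200
136/25 1851/400 971/250 1453/480
3841/720 11851/2400 621/160 17/5

Derivation:
After step 1:
  13/3 9/4 11/4 7/3
  23/4 23/5 14/5 11/4
  27/4 24/5 22/5 2
  5 21/4 4 3
After step 2:
  37/9 209/60 38/15 47/18
  643/120 101/25 173/50 593/240
  223/40 129/25 18/5 243/80
  17/3 381/80 333/80 3
After step 3:
  4663/1080 12751/3600 10879/3600 5483/2160
  2147/450 12901/3000 773/240 20843/7200
  136/25 1851/400 971/250 1453/480
  3841/720 11851/2400 621/160 17/5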